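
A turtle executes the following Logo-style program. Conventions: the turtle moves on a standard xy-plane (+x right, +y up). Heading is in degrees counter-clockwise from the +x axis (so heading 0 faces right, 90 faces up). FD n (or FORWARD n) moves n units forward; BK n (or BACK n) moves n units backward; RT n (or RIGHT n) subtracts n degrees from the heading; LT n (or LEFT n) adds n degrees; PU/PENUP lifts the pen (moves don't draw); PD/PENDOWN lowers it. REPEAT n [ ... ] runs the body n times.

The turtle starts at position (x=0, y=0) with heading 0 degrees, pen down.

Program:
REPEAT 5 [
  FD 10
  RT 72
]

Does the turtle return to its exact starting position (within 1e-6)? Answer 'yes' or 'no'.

Answer: yes

Derivation:
Executing turtle program step by step:
Start: pos=(0,0), heading=0, pen down
REPEAT 5 [
  -- iteration 1/5 --
  FD 10: (0,0) -> (10,0) [heading=0, draw]
  RT 72: heading 0 -> 288
  -- iteration 2/5 --
  FD 10: (10,0) -> (13.09,-9.511) [heading=288, draw]
  RT 72: heading 288 -> 216
  -- iteration 3/5 --
  FD 10: (13.09,-9.511) -> (5,-15.388) [heading=216, draw]
  RT 72: heading 216 -> 144
  -- iteration 4/5 --
  FD 10: (5,-15.388) -> (-3.09,-9.511) [heading=144, draw]
  RT 72: heading 144 -> 72
  -- iteration 5/5 --
  FD 10: (-3.09,-9.511) -> (0,0) [heading=72, draw]
  RT 72: heading 72 -> 0
]
Final: pos=(0,0), heading=0, 5 segment(s) drawn

Start position: (0, 0)
Final position: (0, 0)
Distance = 0; < 1e-6 -> CLOSED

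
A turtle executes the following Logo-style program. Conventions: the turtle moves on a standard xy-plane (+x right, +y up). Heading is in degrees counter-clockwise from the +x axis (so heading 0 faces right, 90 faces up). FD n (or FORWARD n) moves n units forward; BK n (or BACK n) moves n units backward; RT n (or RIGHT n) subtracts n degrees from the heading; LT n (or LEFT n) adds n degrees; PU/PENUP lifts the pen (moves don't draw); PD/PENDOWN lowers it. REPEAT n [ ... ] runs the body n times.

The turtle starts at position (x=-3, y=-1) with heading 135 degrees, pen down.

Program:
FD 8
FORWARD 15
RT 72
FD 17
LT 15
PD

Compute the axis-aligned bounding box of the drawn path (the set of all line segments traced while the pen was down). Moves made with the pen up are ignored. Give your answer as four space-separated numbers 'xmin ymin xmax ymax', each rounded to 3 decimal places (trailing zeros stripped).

Answer: -19.263 -1 -3 30.411

Derivation:
Executing turtle program step by step:
Start: pos=(-3,-1), heading=135, pen down
FD 8: (-3,-1) -> (-8.657,4.657) [heading=135, draw]
FD 15: (-8.657,4.657) -> (-19.263,15.263) [heading=135, draw]
RT 72: heading 135 -> 63
FD 17: (-19.263,15.263) -> (-11.546,30.411) [heading=63, draw]
LT 15: heading 63 -> 78
PD: pen down
Final: pos=(-11.546,30.411), heading=78, 3 segment(s) drawn

Segment endpoints: x in {-19.263, -11.546, -8.657, -3}, y in {-1, 4.657, 15.263, 30.411}
xmin=-19.263, ymin=-1, xmax=-3, ymax=30.411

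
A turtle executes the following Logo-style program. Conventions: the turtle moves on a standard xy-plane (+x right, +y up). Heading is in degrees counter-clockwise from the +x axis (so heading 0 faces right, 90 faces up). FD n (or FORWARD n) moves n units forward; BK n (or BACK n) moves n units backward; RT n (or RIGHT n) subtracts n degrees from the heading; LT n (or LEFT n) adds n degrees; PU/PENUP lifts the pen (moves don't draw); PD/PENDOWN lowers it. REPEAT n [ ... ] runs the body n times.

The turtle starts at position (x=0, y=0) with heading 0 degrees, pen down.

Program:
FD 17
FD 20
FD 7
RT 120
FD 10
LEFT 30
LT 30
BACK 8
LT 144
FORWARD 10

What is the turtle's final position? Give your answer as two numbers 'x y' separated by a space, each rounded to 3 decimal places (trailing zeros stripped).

Executing turtle program step by step:
Start: pos=(0,0), heading=0, pen down
FD 17: (0,0) -> (17,0) [heading=0, draw]
FD 20: (17,0) -> (37,0) [heading=0, draw]
FD 7: (37,0) -> (44,0) [heading=0, draw]
RT 120: heading 0 -> 240
FD 10: (44,0) -> (39,-8.66) [heading=240, draw]
LT 30: heading 240 -> 270
LT 30: heading 270 -> 300
BK 8: (39,-8.66) -> (35,-1.732) [heading=300, draw]
LT 144: heading 300 -> 84
FD 10: (35,-1.732) -> (36.045,8.213) [heading=84, draw]
Final: pos=(36.045,8.213), heading=84, 6 segment(s) drawn

Answer: 36.045 8.213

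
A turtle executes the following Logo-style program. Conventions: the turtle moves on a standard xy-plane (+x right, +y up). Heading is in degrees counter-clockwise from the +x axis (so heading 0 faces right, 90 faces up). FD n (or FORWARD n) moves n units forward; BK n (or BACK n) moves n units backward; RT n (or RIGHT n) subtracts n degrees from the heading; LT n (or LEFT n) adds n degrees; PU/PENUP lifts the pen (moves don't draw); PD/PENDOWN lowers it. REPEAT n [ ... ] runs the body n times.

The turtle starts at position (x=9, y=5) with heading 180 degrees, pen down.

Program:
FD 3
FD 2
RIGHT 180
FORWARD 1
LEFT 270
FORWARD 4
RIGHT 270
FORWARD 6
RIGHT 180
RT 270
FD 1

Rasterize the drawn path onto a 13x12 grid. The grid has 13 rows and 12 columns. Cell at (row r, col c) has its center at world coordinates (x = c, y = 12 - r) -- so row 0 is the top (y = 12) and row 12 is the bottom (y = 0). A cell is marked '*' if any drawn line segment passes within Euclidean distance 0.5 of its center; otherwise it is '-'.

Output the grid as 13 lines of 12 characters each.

Answer: ------------
------------
------------
------------
------------
------------
------------
----******--
-----*------
-----*------
-----*------
-----*******
-----------*

Derivation:
Segment 0: (9,5) -> (6,5)
Segment 1: (6,5) -> (4,5)
Segment 2: (4,5) -> (5,5)
Segment 3: (5,5) -> (5,1)
Segment 4: (5,1) -> (11,1)
Segment 5: (11,1) -> (11,0)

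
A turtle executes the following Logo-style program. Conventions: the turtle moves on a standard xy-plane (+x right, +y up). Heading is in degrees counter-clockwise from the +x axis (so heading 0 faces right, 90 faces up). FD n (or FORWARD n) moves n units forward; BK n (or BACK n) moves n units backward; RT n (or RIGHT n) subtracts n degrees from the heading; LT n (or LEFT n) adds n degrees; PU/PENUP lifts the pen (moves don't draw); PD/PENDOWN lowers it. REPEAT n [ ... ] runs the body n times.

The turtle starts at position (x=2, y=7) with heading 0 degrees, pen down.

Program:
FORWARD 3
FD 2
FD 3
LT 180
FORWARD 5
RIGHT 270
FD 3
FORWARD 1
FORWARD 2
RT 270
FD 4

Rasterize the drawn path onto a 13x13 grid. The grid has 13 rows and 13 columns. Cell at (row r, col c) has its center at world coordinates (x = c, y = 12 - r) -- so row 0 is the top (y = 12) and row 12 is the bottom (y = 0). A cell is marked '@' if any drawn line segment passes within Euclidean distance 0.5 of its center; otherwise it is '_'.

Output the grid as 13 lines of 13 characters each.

Segment 0: (2,7) -> (5,7)
Segment 1: (5,7) -> (7,7)
Segment 2: (7,7) -> (10,7)
Segment 3: (10,7) -> (5,7)
Segment 4: (5,7) -> (5,4)
Segment 5: (5,4) -> (5,3)
Segment 6: (5,3) -> (5,1)
Segment 7: (5,1) -> (9,1)

Answer: _____________
_____________
_____________
_____________
_____________
__@@@@@@@@@__
_____@_______
_____@_______
_____@_______
_____@_______
_____@_______
_____@@@@@___
_____________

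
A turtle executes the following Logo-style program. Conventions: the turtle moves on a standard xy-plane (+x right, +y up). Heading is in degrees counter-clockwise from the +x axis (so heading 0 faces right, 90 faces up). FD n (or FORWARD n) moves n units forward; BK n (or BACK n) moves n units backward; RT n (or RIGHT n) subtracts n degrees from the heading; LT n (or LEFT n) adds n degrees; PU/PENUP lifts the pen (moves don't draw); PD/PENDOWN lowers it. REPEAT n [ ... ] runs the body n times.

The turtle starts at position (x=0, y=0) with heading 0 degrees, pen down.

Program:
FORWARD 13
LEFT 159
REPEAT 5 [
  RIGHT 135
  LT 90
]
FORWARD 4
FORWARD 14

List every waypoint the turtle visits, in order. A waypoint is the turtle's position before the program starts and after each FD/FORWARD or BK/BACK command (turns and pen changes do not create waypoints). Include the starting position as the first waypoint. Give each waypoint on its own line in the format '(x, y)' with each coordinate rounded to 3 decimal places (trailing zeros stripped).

Answer: (0, 0)
(13, 0)
(14.627, -3.654)
(20.321, -16.444)

Derivation:
Executing turtle program step by step:
Start: pos=(0,0), heading=0, pen down
FD 13: (0,0) -> (13,0) [heading=0, draw]
LT 159: heading 0 -> 159
REPEAT 5 [
  -- iteration 1/5 --
  RT 135: heading 159 -> 24
  LT 90: heading 24 -> 114
  -- iteration 2/5 --
  RT 135: heading 114 -> 339
  LT 90: heading 339 -> 69
  -- iteration 3/5 --
  RT 135: heading 69 -> 294
  LT 90: heading 294 -> 24
  -- iteration 4/5 --
  RT 135: heading 24 -> 249
  LT 90: heading 249 -> 339
  -- iteration 5/5 --
  RT 135: heading 339 -> 204
  LT 90: heading 204 -> 294
]
FD 4: (13,0) -> (14.627,-3.654) [heading=294, draw]
FD 14: (14.627,-3.654) -> (20.321,-16.444) [heading=294, draw]
Final: pos=(20.321,-16.444), heading=294, 3 segment(s) drawn
Waypoints (4 total):
(0, 0)
(13, 0)
(14.627, -3.654)
(20.321, -16.444)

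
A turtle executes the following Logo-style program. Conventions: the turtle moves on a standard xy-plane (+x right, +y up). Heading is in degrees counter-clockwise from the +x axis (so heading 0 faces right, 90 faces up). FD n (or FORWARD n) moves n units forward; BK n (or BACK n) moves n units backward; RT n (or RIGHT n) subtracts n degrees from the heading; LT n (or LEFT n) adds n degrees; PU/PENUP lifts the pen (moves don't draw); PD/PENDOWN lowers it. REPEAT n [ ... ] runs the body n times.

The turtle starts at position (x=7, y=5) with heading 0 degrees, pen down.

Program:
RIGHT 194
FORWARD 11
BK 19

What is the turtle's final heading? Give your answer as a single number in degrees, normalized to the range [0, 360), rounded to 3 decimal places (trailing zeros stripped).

Executing turtle program step by step:
Start: pos=(7,5), heading=0, pen down
RT 194: heading 0 -> 166
FD 11: (7,5) -> (-3.673,7.661) [heading=166, draw]
BK 19: (-3.673,7.661) -> (14.762,3.065) [heading=166, draw]
Final: pos=(14.762,3.065), heading=166, 2 segment(s) drawn

Answer: 166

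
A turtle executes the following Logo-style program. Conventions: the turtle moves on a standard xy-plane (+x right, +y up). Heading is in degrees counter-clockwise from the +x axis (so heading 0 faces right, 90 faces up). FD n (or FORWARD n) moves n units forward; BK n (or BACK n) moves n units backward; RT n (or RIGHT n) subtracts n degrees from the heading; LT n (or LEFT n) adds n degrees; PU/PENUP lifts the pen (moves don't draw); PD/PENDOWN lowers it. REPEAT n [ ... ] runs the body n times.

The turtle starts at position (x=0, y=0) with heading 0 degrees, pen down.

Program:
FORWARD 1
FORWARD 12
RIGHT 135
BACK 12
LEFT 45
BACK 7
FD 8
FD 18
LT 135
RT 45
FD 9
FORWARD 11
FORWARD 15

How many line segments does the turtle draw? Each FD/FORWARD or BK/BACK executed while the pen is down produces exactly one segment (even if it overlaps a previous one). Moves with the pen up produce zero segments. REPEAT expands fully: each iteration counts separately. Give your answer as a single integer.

Answer: 9

Derivation:
Executing turtle program step by step:
Start: pos=(0,0), heading=0, pen down
FD 1: (0,0) -> (1,0) [heading=0, draw]
FD 12: (1,0) -> (13,0) [heading=0, draw]
RT 135: heading 0 -> 225
BK 12: (13,0) -> (21.485,8.485) [heading=225, draw]
LT 45: heading 225 -> 270
BK 7: (21.485,8.485) -> (21.485,15.485) [heading=270, draw]
FD 8: (21.485,15.485) -> (21.485,7.485) [heading=270, draw]
FD 18: (21.485,7.485) -> (21.485,-10.515) [heading=270, draw]
LT 135: heading 270 -> 45
RT 45: heading 45 -> 0
FD 9: (21.485,-10.515) -> (30.485,-10.515) [heading=0, draw]
FD 11: (30.485,-10.515) -> (41.485,-10.515) [heading=0, draw]
FD 15: (41.485,-10.515) -> (56.485,-10.515) [heading=0, draw]
Final: pos=(56.485,-10.515), heading=0, 9 segment(s) drawn
Segments drawn: 9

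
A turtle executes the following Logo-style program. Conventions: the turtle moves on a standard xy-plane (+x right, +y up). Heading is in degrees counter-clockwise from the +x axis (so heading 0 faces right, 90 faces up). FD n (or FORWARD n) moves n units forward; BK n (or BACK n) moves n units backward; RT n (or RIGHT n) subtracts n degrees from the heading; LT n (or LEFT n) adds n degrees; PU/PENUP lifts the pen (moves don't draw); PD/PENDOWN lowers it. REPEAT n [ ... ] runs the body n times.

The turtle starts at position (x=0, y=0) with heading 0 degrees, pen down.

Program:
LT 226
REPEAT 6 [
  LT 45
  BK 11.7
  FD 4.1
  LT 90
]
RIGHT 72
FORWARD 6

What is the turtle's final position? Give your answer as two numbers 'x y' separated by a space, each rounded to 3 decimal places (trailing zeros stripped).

Executing turtle program step by step:
Start: pos=(0,0), heading=0, pen down
LT 226: heading 0 -> 226
REPEAT 6 [
  -- iteration 1/6 --
  LT 45: heading 226 -> 271
  BK 11.7: (0,0) -> (-0.204,11.698) [heading=271, draw]
  FD 4.1: (-0.204,11.698) -> (-0.133,7.599) [heading=271, draw]
  LT 90: heading 271 -> 1
  -- iteration 2/6 --
  LT 45: heading 1 -> 46
  BK 11.7: (-0.133,7.599) -> (-8.26,-0.817) [heading=46, draw]
  FD 4.1: (-8.26,-0.817) -> (-5.412,2.132) [heading=46, draw]
  LT 90: heading 46 -> 136
  -- iteration 3/6 --
  LT 45: heading 136 -> 181
  BK 11.7: (-5.412,2.132) -> (6.286,2.336) [heading=181, draw]
  FD 4.1: (6.286,2.336) -> (2.187,2.264) [heading=181, draw]
  LT 90: heading 181 -> 271
  -- iteration 4/6 --
  LT 45: heading 271 -> 316
  BK 11.7: (2.187,2.264) -> (-6.229,10.392) [heading=316, draw]
  FD 4.1: (-6.229,10.392) -> (-3.28,7.544) [heading=316, draw]
  LT 90: heading 316 -> 46
  -- iteration 5/6 --
  LT 45: heading 46 -> 91
  BK 11.7: (-3.28,7.544) -> (-3.076,-4.154) [heading=91, draw]
  FD 4.1: (-3.076,-4.154) -> (-3.148,-0.055) [heading=91, draw]
  LT 90: heading 91 -> 181
  -- iteration 6/6 --
  LT 45: heading 181 -> 226
  BK 11.7: (-3.148,-0.055) -> (4.98,8.361) [heading=226, draw]
  FD 4.1: (4.98,8.361) -> (2.132,5.412) [heading=226, draw]
  LT 90: heading 226 -> 316
]
RT 72: heading 316 -> 244
FD 6: (2.132,5.412) -> (-0.498,0.019) [heading=244, draw]
Final: pos=(-0.498,0.019), heading=244, 13 segment(s) drawn

Answer: -0.498 0.019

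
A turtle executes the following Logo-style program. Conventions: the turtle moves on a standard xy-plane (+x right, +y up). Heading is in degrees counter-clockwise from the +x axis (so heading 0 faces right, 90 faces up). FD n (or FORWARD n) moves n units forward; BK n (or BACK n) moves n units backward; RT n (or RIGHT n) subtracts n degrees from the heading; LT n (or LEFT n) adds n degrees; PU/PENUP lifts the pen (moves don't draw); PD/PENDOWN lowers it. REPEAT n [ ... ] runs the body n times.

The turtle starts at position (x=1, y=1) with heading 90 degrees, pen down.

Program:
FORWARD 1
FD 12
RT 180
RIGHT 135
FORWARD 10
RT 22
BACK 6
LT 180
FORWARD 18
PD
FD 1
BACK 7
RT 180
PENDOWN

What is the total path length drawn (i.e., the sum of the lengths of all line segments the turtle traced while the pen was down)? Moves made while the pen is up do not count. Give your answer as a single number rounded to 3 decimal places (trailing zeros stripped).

Answer: 55

Derivation:
Executing turtle program step by step:
Start: pos=(1,1), heading=90, pen down
FD 1: (1,1) -> (1,2) [heading=90, draw]
FD 12: (1,2) -> (1,14) [heading=90, draw]
RT 180: heading 90 -> 270
RT 135: heading 270 -> 135
FD 10: (1,14) -> (-6.071,21.071) [heading=135, draw]
RT 22: heading 135 -> 113
BK 6: (-6.071,21.071) -> (-3.727,15.548) [heading=113, draw]
LT 180: heading 113 -> 293
FD 18: (-3.727,15.548) -> (3.306,-1.021) [heading=293, draw]
PD: pen down
FD 1: (3.306,-1.021) -> (3.697,-1.942) [heading=293, draw]
BK 7: (3.697,-1.942) -> (0.962,4.502) [heading=293, draw]
RT 180: heading 293 -> 113
PD: pen down
Final: pos=(0.962,4.502), heading=113, 7 segment(s) drawn

Segment lengths:
  seg 1: (1,1) -> (1,2), length = 1
  seg 2: (1,2) -> (1,14), length = 12
  seg 3: (1,14) -> (-6.071,21.071), length = 10
  seg 4: (-6.071,21.071) -> (-3.727,15.548), length = 6
  seg 5: (-3.727,15.548) -> (3.306,-1.021), length = 18
  seg 6: (3.306,-1.021) -> (3.697,-1.942), length = 1
  seg 7: (3.697,-1.942) -> (0.962,4.502), length = 7
Total = 55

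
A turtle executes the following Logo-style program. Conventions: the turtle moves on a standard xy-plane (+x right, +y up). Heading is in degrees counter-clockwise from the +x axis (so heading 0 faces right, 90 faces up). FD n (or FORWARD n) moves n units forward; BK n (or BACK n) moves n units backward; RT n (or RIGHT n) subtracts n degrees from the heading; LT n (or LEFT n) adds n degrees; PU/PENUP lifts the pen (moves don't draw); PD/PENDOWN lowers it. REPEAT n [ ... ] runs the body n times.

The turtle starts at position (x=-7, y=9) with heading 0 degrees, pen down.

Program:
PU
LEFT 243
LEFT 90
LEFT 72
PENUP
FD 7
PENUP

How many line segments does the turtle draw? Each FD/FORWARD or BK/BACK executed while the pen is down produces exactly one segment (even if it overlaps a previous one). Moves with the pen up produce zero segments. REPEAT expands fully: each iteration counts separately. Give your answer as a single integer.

Answer: 0

Derivation:
Executing turtle program step by step:
Start: pos=(-7,9), heading=0, pen down
PU: pen up
LT 243: heading 0 -> 243
LT 90: heading 243 -> 333
LT 72: heading 333 -> 45
PU: pen up
FD 7: (-7,9) -> (-2.05,13.95) [heading=45, move]
PU: pen up
Final: pos=(-2.05,13.95), heading=45, 0 segment(s) drawn
Segments drawn: 0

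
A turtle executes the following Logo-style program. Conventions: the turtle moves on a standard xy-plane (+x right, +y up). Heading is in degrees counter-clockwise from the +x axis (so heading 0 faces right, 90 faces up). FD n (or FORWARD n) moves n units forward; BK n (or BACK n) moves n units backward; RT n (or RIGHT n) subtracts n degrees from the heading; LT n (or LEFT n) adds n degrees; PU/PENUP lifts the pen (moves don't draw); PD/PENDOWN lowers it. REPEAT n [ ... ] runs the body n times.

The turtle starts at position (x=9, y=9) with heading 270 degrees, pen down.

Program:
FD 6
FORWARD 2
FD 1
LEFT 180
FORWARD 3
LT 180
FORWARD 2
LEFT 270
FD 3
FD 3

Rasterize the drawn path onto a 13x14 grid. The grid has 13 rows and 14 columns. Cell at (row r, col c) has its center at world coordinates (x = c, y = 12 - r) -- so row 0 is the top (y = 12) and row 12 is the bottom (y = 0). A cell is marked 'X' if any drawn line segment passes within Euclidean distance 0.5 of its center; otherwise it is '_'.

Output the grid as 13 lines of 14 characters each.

Segment 0: (9,9) -> (9,3)
Segment 1: (9,3) -> (9,1)
Segment 2: (9,1) -> (9,0)
Segment 3: (9,0) -> (9,3)
Segment 4: (9,3) -> (9,1)
Segment 5: (9,1) -> (6,1)
Segment 6: (6,1) -> (3,1)

Answer: ______________
______________
______________
_________X____
_________X____
_________X____
_________X____
_________X____
_________X____
_________X____
_________X____
___XXXXXXX____
_________X____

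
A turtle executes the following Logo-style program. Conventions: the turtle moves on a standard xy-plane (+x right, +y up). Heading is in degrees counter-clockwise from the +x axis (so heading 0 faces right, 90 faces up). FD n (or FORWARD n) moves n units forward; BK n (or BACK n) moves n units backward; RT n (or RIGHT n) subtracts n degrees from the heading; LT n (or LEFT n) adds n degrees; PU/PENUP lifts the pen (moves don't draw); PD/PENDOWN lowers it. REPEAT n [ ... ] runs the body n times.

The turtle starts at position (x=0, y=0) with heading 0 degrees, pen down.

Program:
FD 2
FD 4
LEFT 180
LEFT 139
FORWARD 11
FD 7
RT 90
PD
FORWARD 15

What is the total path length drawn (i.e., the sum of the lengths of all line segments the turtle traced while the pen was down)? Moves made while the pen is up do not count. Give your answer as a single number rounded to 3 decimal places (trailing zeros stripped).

Executing turtle program step by step:
Start: pos=(0,0), heading=0, pen down
FD 2: (0,0) -> (2,0) [heading=0, draw]
FD 4: (2,0) -> (6,0) [heading=0, draw]
LT 180: heading 0 -> 180
LT 139: heading 180 -> 319
FD 11: (6,0) -> (14.302,-7.217) [heading=319, draw]
FD 7: (14.302,-7.217) -> (19.585,-11.809) [heading=319, draw]
RT 90: heading 319 -> 229
PD: pen down
FD 15: (19.585,-11.809) -> (9.744,-23.13) [heading=229, draw]
Final: pos=(9.744,-23.13), heading=229, 5 segment(s) drawn

Segment lengths:
  seg 1: (0,0) -> (2,0), length = 2
  seg 2: (2,0) -> (6,0), length = 4
  seg 3: (6,0) -> (14.302,-7.217), length = 11
  seg 4: (14.302,-7.217) -> (19.585,-11.809), length = 7
  seg 5: (19.585,-11.809) -> (9.744,-23.13), length = 15
Total = 39

Answer: 39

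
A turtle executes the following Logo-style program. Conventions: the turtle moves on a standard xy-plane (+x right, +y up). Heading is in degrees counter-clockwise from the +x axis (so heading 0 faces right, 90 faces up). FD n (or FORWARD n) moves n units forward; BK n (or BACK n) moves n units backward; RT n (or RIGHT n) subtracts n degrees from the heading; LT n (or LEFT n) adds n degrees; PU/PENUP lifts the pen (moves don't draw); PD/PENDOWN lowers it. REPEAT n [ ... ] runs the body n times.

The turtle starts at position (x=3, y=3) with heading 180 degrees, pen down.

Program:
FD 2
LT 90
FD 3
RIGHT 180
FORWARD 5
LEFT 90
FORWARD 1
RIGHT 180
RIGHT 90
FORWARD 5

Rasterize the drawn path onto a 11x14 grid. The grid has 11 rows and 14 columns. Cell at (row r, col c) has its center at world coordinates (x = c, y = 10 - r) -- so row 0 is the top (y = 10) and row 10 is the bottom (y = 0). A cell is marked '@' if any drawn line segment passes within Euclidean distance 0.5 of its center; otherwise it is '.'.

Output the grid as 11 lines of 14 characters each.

Answer: ..............
..............
..............
..............
..............
@@............
@@............
@@@@..........
@@............
@@............
@@............

Derivation:
Segment 0: (3,3) -> (1,3)
Segment 1: (1,3) -> (1,0)
Segment 2: (1,0) -> (1,5)
Segment 3: (1,5) -> (-0,5)
Segment 4: (-0,5) -> (0,0)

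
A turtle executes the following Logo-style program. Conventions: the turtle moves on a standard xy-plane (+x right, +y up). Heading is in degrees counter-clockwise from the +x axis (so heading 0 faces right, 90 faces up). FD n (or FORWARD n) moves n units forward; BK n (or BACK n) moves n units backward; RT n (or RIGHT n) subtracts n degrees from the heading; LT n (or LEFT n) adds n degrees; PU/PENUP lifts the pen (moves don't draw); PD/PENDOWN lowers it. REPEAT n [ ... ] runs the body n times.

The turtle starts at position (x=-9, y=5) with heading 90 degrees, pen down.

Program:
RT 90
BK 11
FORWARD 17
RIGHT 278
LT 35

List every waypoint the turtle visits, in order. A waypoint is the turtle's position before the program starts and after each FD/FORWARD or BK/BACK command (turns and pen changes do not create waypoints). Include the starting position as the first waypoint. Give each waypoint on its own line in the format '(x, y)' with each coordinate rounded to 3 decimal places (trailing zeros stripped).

Executing turtle program step by step:
Start: pos=(-9,5), heading=90, pen down
RT 90: heading 90 -> 0
BK 11: (-9,5) -> (-20,5) [heading=0, draw]
FD 17: (-20,5) -> (-3,5) [heading=0, draw]
RT 278: heading 0 -> 82
LT 35: heading 82 -> 117
Final: pos=(-3,5), heading=117, 2 segment(s) drawn
Waypoints (3 total):
(-9, 5)
(-20, 5)
(-3, 5)

Answer: (-9, 5)
(-20, 5)
(-3, 5)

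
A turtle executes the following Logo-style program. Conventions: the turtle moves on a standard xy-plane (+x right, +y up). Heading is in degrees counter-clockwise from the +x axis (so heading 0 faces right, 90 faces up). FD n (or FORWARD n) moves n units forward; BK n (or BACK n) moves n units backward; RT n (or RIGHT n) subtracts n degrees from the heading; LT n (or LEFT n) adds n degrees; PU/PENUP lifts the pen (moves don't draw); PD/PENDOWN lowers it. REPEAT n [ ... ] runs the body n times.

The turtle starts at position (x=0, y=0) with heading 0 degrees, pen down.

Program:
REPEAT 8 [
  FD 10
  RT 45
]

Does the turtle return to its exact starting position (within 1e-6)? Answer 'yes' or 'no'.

Answer: yes

Derivation:
Executing turtle program step by step:
Start: pos=(0,0), heading=0, pen down
REPEAT 8 [
  -- iteration 1/8 --
  FD 10: (0,0) -> (10,0) [heading=0, draw]
  RT 45: heading 0 -> 315
  -- iteration 2/8 --
  FD 10: (10,0) -> (17.071,-7.071) [heading=315, draw]
  RT 45: heading 315 -> 270
  -- iteration 3/8 --
  FD 10: (17.071,-7.071) -> (17.071,-17.071) [heading=270, draw]
  RT 45: heading 270 -> 225
  -- iteration 4/8 --
  FD 10: (17.071,-17.071) -> (10,-24.142) [heading=225, draw]
  RT 45: heading 225 -> 180
  -- iteration 5/8 --
  FD 10: (10,-24.142) -> (0,-24.142) [heading=180, draw]
  RT 45: heading 180 -> 135
  -- iteration 6/8 --
  FD 10: (0,-24.142) -> (-7.071,-17.071) [heading=135, draw]
  RT 45: heading 135 -> 90
  -- iteration 7/8 --
  FD 10: (-7.071,-17.071) -> (-7.071,-7.071) [heading=90, draw]
  RT 45: heading 90 -> 45
  -- iteration 8/8 --
  FD 10: (-7.071,-7.071) -> (0,0) [heading=45, draw]
  RT 45: heading 45 -> 0
]
Final: pos=(0,0), heading=0, 8 segment(s) drawn

Start position: (0, 0)
Final position: (0, 0)
Distance = 0; < 1e-6 -> CLOSED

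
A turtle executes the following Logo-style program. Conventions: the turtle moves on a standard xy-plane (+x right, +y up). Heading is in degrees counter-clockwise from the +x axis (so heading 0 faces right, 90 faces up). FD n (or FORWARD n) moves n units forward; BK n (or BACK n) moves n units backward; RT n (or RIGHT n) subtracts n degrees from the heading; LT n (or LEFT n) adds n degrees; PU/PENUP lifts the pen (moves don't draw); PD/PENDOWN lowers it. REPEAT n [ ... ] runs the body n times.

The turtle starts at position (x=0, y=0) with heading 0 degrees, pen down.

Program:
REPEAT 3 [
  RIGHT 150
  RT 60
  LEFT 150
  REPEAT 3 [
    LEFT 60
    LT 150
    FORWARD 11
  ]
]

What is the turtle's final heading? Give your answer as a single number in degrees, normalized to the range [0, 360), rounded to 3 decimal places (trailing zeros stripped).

Answer: 270

Derivation:
Executing turtle program step by step:
Start: pos=(0,0), heading=0, pen down
REPEAT 3 [
  -- iteration 1/3 --
  RT 150: heading 0 -> 210
  RT 60: heading 210 -> 150
  LT 150: heading 150 -> 300
  REPEAT 3 [
    -- iteration 1/3 --
    LT 60: heading 300 -> 0
    LT 150: heading 0 -> 150
    FD 11: (0,0) -> (-9.526,5.5) [heading=150, draw]
    -- iteration 2/3 --
    LT 60: heading 150 -> 210
    LT 150: heading 210 -> 0
    FD 11: (-9.526,5.5) -> (1.474,5.5) [heading=0, draw]
    -- iteration 3/3 --
    LT 60: heading 0 -> 60
    LT 150: heading 60 -> 210
    FD 11: (1.474,5.5) -> (-8.053,0) [heading=210, draw]
  ]
  -- iteration 2/3 --
  RT 150: heading 210 -> 60
  RT 60: heading 60 -> 0
  LT 150: heading 0 -> 150
  REPEAT 3 [
    -- iteration 1/3 --
    LT 60: heading 150 -> 210
    LT 150: heading 210 -> 0
    FD 11: (-8.053,0) -> (2.947,0) [heading=0, draw]
    -- iteration 2/3 --
    LT 60: heading 0 -> 60
    LT 150: heading 60 -> 210
    FD 11: (2.947,0) -> (-6.579,-5.5) [heading=210, draw]
    -- iteration 3/3 --
    LT 60: heading 210 -> 270
    LT 150: heading 270 -> 60
    FD 11: (-6.579,-5.5) -> (-1.079,4.026) [heading=60, draw]
  ]
  -- iteration 3/3 --
  RT 150: heading 60 -> 270
  RT 60: heading 270 -> 210
  LT 150: heading 210 -> 0
  REPEAT 3 [
    -- iteration 1/3 --
    LT 60: heading 0 -> 60
    LT 150: heading 60 -> 210
    FD 11: (-1.079,4.026) -> (-10.605,-1.474) [heading=210, draw]
    -- iteration 2/3 --
    LT 60: heading 210 -> 270
    LT 150: heading 270 -> 60
    FD 11: (-10.605,-1.474) -> (-5.105,8.053) [heading=60, draw]
    -- iteration 3/3 --
    LT 60: heading 60 -> 120
    LT 150: heading 120 -> 270
    FD 11: (-5.105,8.053) -> (-5.105,-2.947) [heading=270, draw]
  ]
]
Final: pos=(-5.105,-2.947), heading=270, 9 segment(s) drawn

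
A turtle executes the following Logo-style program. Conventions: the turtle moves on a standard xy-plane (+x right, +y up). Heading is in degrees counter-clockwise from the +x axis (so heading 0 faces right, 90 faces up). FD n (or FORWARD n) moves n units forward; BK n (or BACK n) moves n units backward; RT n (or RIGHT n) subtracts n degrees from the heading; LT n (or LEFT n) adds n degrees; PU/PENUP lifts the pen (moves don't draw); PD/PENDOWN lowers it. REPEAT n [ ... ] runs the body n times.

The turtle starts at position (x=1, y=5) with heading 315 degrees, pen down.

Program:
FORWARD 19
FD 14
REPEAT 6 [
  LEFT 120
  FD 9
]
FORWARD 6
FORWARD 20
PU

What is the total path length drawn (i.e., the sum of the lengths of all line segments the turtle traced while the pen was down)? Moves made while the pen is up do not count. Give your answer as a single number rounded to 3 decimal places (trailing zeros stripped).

Answer: 113

Derivation:
Executing turtle program step by step:
Start: pos=(1,5), heading=315, pen down
FD 19: (1,5) -> (14.435,-8.435) [heading=315, draw]
FD 14: (14.435,-8.435) -> (24.335,-18.335) [heading=315, draw]
REPEAT 6 [
  -- iteration 1/6 --
  LT 120: heading 315 -> 75
  FD 9: (24.335,-18.335) -> (26.664,-9.641) [heading=75, draw]
  -- iteration 2/6 --
  LT 120: heading 75 -> 195
  FD 9: (26.664,-9.641) -> (17.971,-11.971) [heading=195, draw]
  -- iteration 3/6 --
  LT 120: heading 195 -> 315
  FD 9: (17.971,-11.971) -> (24.335,-18.335) [heading=315, draw]
  -- iteration 4/6 --
  LT 120: heading 315 -> 75
  FD 9: (24.335,-18.335) -> (26.664,-9.641) [heading=75, draw]
  -- iteration 5/6 --
  LT 120: heading 75 -> 195
  FD 9: (26.664,-9.641) -> (17.971,-11.971) [heading=195, draw]
  -- iteration 6/6 --
  LT 120: heading 195 -> 315
  FD 9: (17.971,-11.971) -> (24.335,-18.335) [heading=315, draw]
]
FD 6: (24.335,-18.335) -> (28.577,-22.577) [heading=315, draw]
FD 20: (28.577,-22.577) -> (42.719,-36.719) [heading=315, draw]
PU: pen up
Final: pos=(42.719,-36.719), heading=315, 10 segment(s) drawn

Segment lengths:
  seg 1: (1,5) -> (14.435,-8.435), length = 19
  seg 2: (14.435,-8.435) -> (24.335,-18.335), length = 14
  seg 3: (24.335,-18.335) -> (26.664,-9.641), length = 9
  seg 4: (26.664,-9.641) -> (17.971,-11.971), length = 9
  seg 5: (17.971,-11.971) -> (24.335,-18.335), length = 9
  seg 6: (24.335,-18.335) -> (26.664,-9.641), length = 9
  seg 7: (26.664,-9.641) -> (17.971,-11.971), length = 9
  seg 8: (17.971,-11.971) -> (24.335,-18.335), length = 9
  seg 9: (24.335,-18.335) -> (28.577,-22.577), length = 6
  seg 10: (28.577,-22.577) -> (42.719,-36.719), length = 20
Total = 113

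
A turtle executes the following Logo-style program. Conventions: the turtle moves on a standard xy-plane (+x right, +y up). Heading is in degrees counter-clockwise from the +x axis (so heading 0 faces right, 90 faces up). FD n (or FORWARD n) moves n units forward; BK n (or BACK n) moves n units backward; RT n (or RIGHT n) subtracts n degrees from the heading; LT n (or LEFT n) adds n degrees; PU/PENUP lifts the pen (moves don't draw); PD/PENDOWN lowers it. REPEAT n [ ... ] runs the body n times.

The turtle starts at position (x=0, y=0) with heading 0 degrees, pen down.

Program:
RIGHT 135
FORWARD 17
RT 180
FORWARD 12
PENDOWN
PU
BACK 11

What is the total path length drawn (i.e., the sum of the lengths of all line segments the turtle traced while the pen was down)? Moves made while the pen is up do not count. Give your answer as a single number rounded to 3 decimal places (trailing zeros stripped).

Answer: 29

Derivation:
Executing turtle program step by step:
Start: pos=(0,0), heading=0, pen down
RT 135: heading 0 -> 225
FD 17: (0,0) -> (-12.021,-12.021) [heading=225, draw]
RT 180: heading 225 -> 45
FD 12: (-12.021,-12.021) -> (-3.536,-3.536) [heading=45, draw]
PD: pen down
PU: pen up
BK 11: (-3.536,-3.536) -> (-11.314,-11.314) [heading=45, move]
Final: pos=(-11.314,-11.314), heading=45, 2 segment(s) drawn

Segment lengths:
  seg 1: (0,0) -> (-12.021,-12.021), length = 17
  seg 2: (-12.021,-12.021) -> (-3.536,-3.536), length = 12
Total = 29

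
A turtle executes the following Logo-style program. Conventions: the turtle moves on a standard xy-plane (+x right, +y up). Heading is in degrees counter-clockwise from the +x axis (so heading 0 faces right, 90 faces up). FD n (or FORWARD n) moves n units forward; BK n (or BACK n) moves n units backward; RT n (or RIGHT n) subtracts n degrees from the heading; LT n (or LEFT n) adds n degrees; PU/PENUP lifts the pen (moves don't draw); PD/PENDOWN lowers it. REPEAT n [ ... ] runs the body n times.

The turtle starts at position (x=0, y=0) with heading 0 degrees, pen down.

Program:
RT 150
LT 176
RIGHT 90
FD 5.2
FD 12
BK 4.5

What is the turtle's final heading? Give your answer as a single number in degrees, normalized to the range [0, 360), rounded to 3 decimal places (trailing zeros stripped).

Executing turtle program step by step:
Start: pos=(0,0), heading=0, pen down
RT 150: heading 0 -> 210
LT 176: heading 210 -> 26
RT 90: heading 26 -> 296
FD 5.2: (0,0) -> (2.28,-4.674) [heading=296, draw]
FD 12: (2.28,-4.674) -> (7.54,-15.459) [heading=296, draw]
BK 4.5: (7.54,-15.459) -> (5.567,-11.415) [heading=296, draw]
Final: pos=(5.567,-11.415), heading=296, 3 segment(s) drawn

Answer: 296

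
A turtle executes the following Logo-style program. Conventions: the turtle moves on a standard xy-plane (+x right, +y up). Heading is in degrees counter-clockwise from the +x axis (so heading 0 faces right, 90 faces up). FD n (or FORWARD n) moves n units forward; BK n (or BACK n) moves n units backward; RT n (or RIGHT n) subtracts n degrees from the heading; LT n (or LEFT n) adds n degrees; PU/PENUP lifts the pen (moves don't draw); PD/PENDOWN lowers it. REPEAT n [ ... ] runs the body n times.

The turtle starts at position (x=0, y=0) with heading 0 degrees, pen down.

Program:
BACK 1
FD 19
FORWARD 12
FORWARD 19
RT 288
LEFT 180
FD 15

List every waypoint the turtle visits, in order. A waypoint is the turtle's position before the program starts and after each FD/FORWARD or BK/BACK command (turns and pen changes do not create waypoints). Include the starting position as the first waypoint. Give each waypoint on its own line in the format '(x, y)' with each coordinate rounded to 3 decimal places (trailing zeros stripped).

Executing turtle program step by step:
Start: pos=(0,0), heading=0, pen down
BK 1: (0,0) -> (-1,0) [heading=0, draw]
FD 19: (-1,0) -> (18,0) [heading=0, draw]
FD 12: (18,0) -> (30,0) [heading=0, draw]
FD 19: (30,0) -> (49,0) [heading=0, draw]
RT 288: heading 0 -> 72
LT 180: heading 72 -> 252
FD 15: (49,0) -> (44.365,-14.266) [heading=252, draw]
Final: pos=(44.365,-14.266), heading=252, 5 segment(s) drawn
Waypoints (6 total):
(0, 0)
(-1, 0)
(18, 0)
(30, 0)
(49, 0)
(44.365, -14.266)

Answer: (0, 0)
(-1, 0)
(18, 0)
(30, 0)
(49, 0)
(44.365, -14.266)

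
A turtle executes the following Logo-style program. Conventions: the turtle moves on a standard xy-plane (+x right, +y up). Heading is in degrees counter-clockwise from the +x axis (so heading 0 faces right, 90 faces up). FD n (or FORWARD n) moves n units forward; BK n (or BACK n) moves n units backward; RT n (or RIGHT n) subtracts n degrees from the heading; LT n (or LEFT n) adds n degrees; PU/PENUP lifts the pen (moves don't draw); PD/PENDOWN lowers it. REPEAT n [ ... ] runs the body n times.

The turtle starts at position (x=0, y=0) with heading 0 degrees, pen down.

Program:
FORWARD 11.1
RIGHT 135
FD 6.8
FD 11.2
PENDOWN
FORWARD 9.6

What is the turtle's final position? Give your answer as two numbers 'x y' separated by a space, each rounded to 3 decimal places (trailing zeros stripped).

Answer: -8.416 -19.516

Derivation:
Executing turtle program step by step:
Start: pos=(0,0), heading=0, pen down
FD 11.1: (0,0) -> (11.1,0) [heading=0, draw]
RT 135: heading 0 -> 225
FD 6.8: (11.1,0) -> (6.292,-4.808) [heading=225, draw]
FD 11.2: (6.292,-4.808) -> (-1.628,-12.728) [heading=225, draw]
PD: pen down
FD 9.6: (-1.628,-12.728) -> (-8.416,-19.516) [heading=225, draw]
Final: pos=(-8.416,-19.516), heading=225, 4 segment(s) drawn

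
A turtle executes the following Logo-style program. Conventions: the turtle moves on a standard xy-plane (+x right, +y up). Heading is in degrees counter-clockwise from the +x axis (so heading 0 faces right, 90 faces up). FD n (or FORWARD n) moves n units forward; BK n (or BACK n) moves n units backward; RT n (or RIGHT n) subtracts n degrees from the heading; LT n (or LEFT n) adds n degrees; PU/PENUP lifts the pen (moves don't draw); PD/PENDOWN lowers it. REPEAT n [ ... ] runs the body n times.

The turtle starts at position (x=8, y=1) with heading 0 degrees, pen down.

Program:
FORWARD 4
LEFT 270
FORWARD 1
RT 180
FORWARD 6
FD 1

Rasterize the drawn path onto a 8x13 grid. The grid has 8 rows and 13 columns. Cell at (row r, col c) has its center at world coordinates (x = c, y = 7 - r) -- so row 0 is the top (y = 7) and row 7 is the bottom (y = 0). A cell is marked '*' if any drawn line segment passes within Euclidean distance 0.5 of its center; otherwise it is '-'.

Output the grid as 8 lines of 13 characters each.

Answer: ------------*
------------*
------------*
------------*
------------*
------------*
--------*****
------------*

Derivation:
Segment 0: (8,1) -> (12,1)
Segment 1: (12,1) -> (12,0)
Segment 2: (12,0) -> (12,6)
Segment 3: (12,6) -> (12,7)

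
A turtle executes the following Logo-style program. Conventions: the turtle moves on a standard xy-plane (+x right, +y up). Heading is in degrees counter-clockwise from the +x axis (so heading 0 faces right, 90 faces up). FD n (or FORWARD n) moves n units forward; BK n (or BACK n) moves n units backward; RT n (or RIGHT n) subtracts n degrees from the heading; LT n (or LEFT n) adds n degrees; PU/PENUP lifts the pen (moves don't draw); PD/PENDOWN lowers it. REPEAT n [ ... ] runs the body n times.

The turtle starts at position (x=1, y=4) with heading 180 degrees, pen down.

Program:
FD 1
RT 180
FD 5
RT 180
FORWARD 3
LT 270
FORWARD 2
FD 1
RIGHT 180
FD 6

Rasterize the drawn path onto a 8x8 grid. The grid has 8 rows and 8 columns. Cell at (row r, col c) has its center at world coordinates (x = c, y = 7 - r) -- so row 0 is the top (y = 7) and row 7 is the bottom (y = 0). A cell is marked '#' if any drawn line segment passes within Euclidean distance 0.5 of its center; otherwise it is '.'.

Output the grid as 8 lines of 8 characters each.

Answer: ..#.....
..#.....
..#.....
######..
..#.....
..#.....
..#.....
........

Derivation:
Segment 0: (1,4) -> (0,4)
Segment 1: (0,4) -> (5,4)
Segment 2: (5,4) -> (2,4)
Segment 3: (2,4) -> (2,6)
Segment 4: (2,6) -> (2,7)
Segment 5: (2,7) -> (2,1)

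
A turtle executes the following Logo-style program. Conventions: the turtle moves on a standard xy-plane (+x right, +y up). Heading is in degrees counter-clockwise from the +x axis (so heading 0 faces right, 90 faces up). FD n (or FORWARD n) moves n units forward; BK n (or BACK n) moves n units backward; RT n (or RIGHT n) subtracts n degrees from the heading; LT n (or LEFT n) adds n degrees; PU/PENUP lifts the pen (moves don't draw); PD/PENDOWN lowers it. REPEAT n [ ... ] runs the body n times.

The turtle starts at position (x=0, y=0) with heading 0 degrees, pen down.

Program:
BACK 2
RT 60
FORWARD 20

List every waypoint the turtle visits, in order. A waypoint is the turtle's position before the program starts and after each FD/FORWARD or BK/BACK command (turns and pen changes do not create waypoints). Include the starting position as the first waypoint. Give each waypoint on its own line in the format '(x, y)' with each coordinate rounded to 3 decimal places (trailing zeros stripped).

Executing turtle program step by step:
Start: pos=(0,0), heading=0, pen down
BK 2: (0,0) -> (-2,0) [heading=0, draw]
RT 60: heading 0 -> 300
FD 20: (-2,0) -> (8,-17.321) [heading=300, draw]
Final: pos=(8,-17.321), heading=300, 2 segment(s) drawn
Waypoints (3 total):
(0, 0)
(-2, 0)
(8, -17.321)

Answer: (0, 0)
(-2, 0)
(8, -17.321)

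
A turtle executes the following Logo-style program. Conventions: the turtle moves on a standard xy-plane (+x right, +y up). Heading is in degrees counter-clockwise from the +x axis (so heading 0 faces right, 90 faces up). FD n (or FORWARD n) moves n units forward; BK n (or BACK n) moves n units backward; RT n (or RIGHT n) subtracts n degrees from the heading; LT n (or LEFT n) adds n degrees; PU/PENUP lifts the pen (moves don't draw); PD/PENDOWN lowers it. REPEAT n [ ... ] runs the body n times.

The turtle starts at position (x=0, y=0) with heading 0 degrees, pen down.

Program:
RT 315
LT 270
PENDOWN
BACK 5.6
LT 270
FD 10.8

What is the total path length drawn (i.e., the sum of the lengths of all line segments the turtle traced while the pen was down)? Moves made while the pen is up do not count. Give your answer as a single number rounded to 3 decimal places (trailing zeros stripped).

Executing turtle program step by step:
Start: pos=(0,0), heading=0, pen down
RT 315: heading 0 -> 45
LT 270: heading 45 -> 315
PD: pen down
BK 5.6: (0,0) -> (-3.96,3.96) [heading=315, draw]
LT 270: heading 315 -> 225
FD 10.8: (-3.96,3.96) -> (-11.597,-3.677) [heading=225, draw]
Final: pos=(-11.597,-3.677), heading=225, 2 segment(s) drawn

Segment lengths:
  seg 1: (0,0) -> (-3.96,3.96), length = 5.6
  seg 2: (-3.96,3.96) -> (-11.597,-3.677), length = 10.8
Total = 16.4

Answer: 16.4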